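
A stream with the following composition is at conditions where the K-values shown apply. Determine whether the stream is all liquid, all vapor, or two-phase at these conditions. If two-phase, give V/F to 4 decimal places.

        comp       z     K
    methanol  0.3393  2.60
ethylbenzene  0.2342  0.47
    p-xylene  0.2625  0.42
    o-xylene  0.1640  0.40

ΣzᵢKᵢ = 1.1681; Σzᵢ/Kᵢ = 1.6638.
Both exceed 1, so a two-phase solution exists.
Material balance + equilibrium reduce to Σ zᵢ(Kᵢ−1)/(1+ψ(Kᵢ−1)) = 0.
Newton iteration, ψ⁰ = 0.5:
  ψ = 0.5000: g = -0.22229, g' = -0.6855 → ψ = 0.1757
  ψ = 0.1757: g = 0.00733, g' = -0.7924 → ψ = 0.1850
Converged at ψ = 0.1850.

two-phase, V/F = 0.1850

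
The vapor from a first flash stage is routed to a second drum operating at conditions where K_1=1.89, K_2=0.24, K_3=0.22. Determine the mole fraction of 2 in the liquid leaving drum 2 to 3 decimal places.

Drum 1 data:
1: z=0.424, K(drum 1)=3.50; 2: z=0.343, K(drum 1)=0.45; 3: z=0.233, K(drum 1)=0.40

x_2 (drum 2) = 0.328

Drum 1:
Let ψ₁ = V/F and solve Σ zᵢ(Kᵢ−1)/(1+ψ₁(Kᵢ−1)) = 0.
g(0) = ΣzᵢKᵢ − 1 = 0.732 and g(1) = 1 − Σzᵢ/Kᵢ = -0.466, so a root lies in (0, 1).
Newton iteration, ψ₁⁰ = 0.5:
  ψ₁ = 0.500: g = 0.0112, g' = -0.892 → ψ₁ = 0.513
Converged at ψ₁ = 0.513.
Drum-1 compositions:
  1: x = 0.186, y = 0.650
  2: x = 0.478, y = 0.215
  3: x = 0.336, y = 0.135
Drum-2 feed = drum-1 vapor: z₂ = (0.6505, 0.2150, 0.1346).
Drum 2:
Newton iteration, ψ₂⁰ = 0.55:
  ψ₂ = 0.550: g = -0.0759, g' = -0.850 → ψ₂ = 0.461
  ψ₂ = 0.461: g = -0.0047, g' = -0.753 → ψ₂ = 0.454
Converged at ψ₂ = 0.454.
  1: x = 0.463, y = 0.875
  2: x = 0.328, y = 0.079
  3: x = 0.209, y = 0.046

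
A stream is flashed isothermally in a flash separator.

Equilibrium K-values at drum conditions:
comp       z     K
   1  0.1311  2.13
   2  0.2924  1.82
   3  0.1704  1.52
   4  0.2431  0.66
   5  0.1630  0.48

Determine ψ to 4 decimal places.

ψ = 0.8804

Let ψ = V/F and solve Σ zᵢ(Kᵢ−1)/(1+ψ(Kᵢ−1)) = 0.
Check two-phase: ΣzᵢKᵢ = 1.3091 > 1 and Σzᵢ/Kᵢ = 1.0422 > 1, so g(0) = 0.3091 > 0 and g(1) = -0.0422 < 0.
Newton–Raphson from ψ = 0.5:
  ψ = 0.5000: g = 0.12091, g' = -0.3175 → ψ = 0.8808
  ψ = 0.8808: g = -0.00013, g' = -0.3373 → ψ = 0.8804
Converged at ψ = 0.8804.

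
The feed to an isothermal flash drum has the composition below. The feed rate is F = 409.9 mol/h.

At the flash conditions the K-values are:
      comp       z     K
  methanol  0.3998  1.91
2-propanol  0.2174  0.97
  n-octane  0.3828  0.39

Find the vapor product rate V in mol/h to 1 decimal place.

V = 116.5 mol/h

Iterate (Newton) starting at ψ = 0.5:
  ψ = 0.5000: g = -0.09256, g' = -0.4515 → ψ = 0.2950
  ψ = 0.2950: g = -0.00450, g' = -0.4178 → ψ = 0.2842
Converged at ψ = 0.2842.
Then V = ψ·F = 0.2842·409.9 = 116.5 mol/h and L = F − V = 293.4 mol/h.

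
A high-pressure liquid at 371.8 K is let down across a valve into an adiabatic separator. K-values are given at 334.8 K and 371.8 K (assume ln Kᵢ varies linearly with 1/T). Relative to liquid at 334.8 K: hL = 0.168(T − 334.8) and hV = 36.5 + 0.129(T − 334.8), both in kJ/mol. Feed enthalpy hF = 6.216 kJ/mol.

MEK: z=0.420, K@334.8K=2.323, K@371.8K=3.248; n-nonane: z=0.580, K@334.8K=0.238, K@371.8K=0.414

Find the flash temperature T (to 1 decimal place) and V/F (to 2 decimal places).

T = 338.7 K, V/F = 0.15

Adiabatic flash: solve Rachford–Rice at each trial T, then check hF = ψ·hV(T) + (1−ψ)·hL(T).
  T = 334.8 K: K = (2.323, 0.238), RR gives ψ = 0.113, H_out = 4.117 kJ/mol
  T = 371.8 K: K = (3.248, 0.414), RR gives ψ = 0.459, H_out = 22.297 kJ/mol
  T = 353.3 K: K = (2.771, 0.318), RR gives ψ = 0.289, H_out = 13.440 kJ/mol
  T = 344.1 K: K = (2.544, 0.277), RR gives ψ = 0.205, H_out = 8.972 kJ/mol
  T = 339.5 K: K = (2.434, 0.257), RR gives ψ = 0.161, H_out = 6.630 kJ/mol
  T = 337.1 K: K = (2.377, 0.247), RR gives ψ = 0.137, H_out = 5.364 kJ/mol
Linear interpolation between T = 337.1 (H_out = 5.364) and T = 339.5 (H_out = 6.630) on hF = 6.216 gives T ≈ 338.7 K, at which ψ = 0.15.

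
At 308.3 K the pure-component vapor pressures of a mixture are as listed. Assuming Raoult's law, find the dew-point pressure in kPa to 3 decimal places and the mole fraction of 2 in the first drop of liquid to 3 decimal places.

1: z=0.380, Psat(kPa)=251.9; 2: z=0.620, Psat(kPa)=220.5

Pdew = 231.464 kPa, x_2 = 0.651

At the dew point ψ → 1, so Σzᵢ/Kᵢ = 1 with Kᵢ = Pᵢˢᵃᵗ/P ⇒ 1/P = Σzᵢ/Pᵢˢᵃᵗ.
1/P = 0.380/251.9 + 0.620/220.5 = 0.004320 ⇒ P = 231.464 kPa
xᵢ = zᵢP/Pᵢˢᵃᵗ ⇒ x_2 = 0.620·231.464/220.5 = 0.651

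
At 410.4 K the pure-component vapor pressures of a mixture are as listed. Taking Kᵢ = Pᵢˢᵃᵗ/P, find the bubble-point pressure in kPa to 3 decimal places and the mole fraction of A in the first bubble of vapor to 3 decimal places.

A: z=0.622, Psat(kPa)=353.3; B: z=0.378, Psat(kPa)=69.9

Pbub = 246.175 kPa, y_A = 0.893

At the bubble point ψ → 0, so ΣzᵢKᵢ = 1 with Kᵢ = Pᵢˢᵃᵗ/P ⇒ P = ΣzᵢPᵢˢᵃᵗ.
P = 0.622·353.3 + 0.378·69.9 = 246.175 kPa
yᵢ = zᵢPᵢˢᵃᵗ/P ⇒ y_A = 0.622·353.3/246.175 = 0.893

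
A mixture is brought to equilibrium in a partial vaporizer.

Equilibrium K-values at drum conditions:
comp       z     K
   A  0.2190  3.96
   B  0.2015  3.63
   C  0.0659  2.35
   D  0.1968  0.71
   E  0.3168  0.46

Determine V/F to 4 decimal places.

Iterate (Newton) starting at V/F = 0.31:
  V/F = 0.3100: g = 0.42452, g' = -1.1577 → V/F = 0.6767
  V/F = 0.6767: g = 0.11241, g' = -0.6810 → V/F = 0.8418
  V/F = 0.8418: g = 0.00305, g' = -0.6581 → V/F = 0.8464
Converged at V/F = 0.8464.

V/F = 0.8464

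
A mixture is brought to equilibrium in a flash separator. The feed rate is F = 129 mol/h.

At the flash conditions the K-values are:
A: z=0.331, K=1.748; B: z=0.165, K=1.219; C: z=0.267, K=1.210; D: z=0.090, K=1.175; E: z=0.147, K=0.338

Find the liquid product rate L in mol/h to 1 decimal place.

Let ψ = V/F and solve Σ zᵢ(Kᵢ−1)/(1+ψ(Kᵢ−1)) = 0.
Check two-phase: ΣzᵢKᵢ = 1.258 > 1 and Σzᵢ/Kᵢ = 1.057 > 1, so g(0) = 0.258 > 0 and g(1) = -0.057 < 0.
Iterate (Newton) starting at ψ = 0.5:
  ψ = 0.500: g = 0.1325, g' = -0.260 → ψ = 1.000
  ψ = 1.000: g = -0.0569, g' = -0.640 → ψ = 0.911
  ψ = 0.911: g = -0.0072, g' = -0.490 → ψ = 0.896
Converged at ψ = 0.896.
Then V = ψ·F = 0.8961·129 = 115.6 mol/h and L = F − V = 13.4 mol/h.

L = 13.4 mol/h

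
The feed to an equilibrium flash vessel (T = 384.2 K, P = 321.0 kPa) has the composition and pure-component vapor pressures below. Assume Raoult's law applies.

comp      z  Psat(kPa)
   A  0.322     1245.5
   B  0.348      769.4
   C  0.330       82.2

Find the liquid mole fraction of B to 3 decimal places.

Raoult's law: Kᵢ = Pᵢˢᵃᵗ/P = Pᵢˢᵃᵗ/321.0.
  K_A = 1245.5/321.0 = 3.88006, K_B = 769.4/321.0 = 2.39688, K_C = 82.2/321.0 = 0.25607
Rachford–Rice: g(ψ) = Σ zᵢ(Kᵢ−1)/(1+ψ(Kᵢ−1)) = 0.
Check two-phase: ΣzᵢKᵢ = 2.168 > 1 and Σzᵢ/Kᵢ = 1.517 > 1, so g(0) = 1.168 > 0 and g(1) = -0.517 < 0.
Iterate (Newton) starting at ψ = 0.5:
  ψ = 0.500: g = 0.2754, g' = -1.147 → ψ = 0.740
  ψ = 0.740: g = -0.0111, g' = -1.341 → ψ = 0.732
Converged at ψ = 0.732.
Compositions from xᵢ = zᵢ/(1+ψ(Kᵢ−1)), yᵢ = Kᵢxᵢ:
  A: x = 0.104, y = 0.402
  B: x = 0.172, y = 0.412
  C: x = 0.724, y = 0.185

x_B = 0.172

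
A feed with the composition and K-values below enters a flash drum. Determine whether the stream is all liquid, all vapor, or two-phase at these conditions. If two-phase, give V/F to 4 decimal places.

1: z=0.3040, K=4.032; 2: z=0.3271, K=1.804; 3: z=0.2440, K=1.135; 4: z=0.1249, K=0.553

ΣzᵢKᵢ = 2.1618; Σzᵢ/Kᵢ = 0.6976.
Since Σzᵢ/Kᵢ < 1 the mixture is above its dew point — single vapor phase.

all vapor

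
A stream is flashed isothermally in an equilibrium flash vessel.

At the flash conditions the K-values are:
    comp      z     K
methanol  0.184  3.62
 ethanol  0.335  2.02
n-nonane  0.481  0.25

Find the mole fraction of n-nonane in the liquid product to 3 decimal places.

Rachford–Rice: g(V/F) = Σ zᵢ(Kᵢ−1)/(1+V/F(Kᵢ−1)) = 0.
Check two-phase: ΣzᵢKᵢ = 1.463 > 1 and Σzᵢ/Kᵢ = 2.141 > 1, so g(0) = 0.463 > 0 and g(1) = -1.141 < 0.
Newton–Raphson from V/F = 0.5:
  V/F = 0.500: g = -0.1422, g' = -1.082 → V/F = 0.369
  V/F = 0.369: g = -0.0050, g' = -1.028 → V/F = 0.364
Converged at V/F = 0.364.
Compositions from xᵢ = zᵢ/(1+V/F(Kᵢ−1)), yᵢ = Kᵢxᵢ:
  methanol: x = 0.094, y = 0.341
  ethanol: x = 0.244, y = 0.494
  n-nonane: x = 0.661, y = 0.165

x_n-nonane = 0.661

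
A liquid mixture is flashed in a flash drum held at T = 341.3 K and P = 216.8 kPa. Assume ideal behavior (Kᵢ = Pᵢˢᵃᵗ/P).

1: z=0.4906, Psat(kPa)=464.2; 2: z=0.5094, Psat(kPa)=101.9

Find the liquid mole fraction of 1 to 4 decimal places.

Raoult's law: Kᵢ = Pᵢˢᵃᵗ/P = Pᵢˢᵃᵗ/216.8.
  K_1 = 464.2/216.8 = 2.141144, K_2 = 101.9/216.8 = 0.470018
Newton iteration, ψ⁰ = 0.56:
  ψ = 0.5600: g = -0.04235, g' = -0.5272 → ψ = 0.4797
  ψ = 0.4797: g = -0.00020, g' = -0.5241 → ψ = 0.4793
Converged at ψ = 0.4793.
Compositions from xᵢ = zᵢ/(1+ψ(Kᵢ−1)), yᵢ = Kᵢxᵢ:
  1: x = 0.3171, y = 0.6790
  2: x = 0.6829, y = 0.3210

x_1 = 0.3171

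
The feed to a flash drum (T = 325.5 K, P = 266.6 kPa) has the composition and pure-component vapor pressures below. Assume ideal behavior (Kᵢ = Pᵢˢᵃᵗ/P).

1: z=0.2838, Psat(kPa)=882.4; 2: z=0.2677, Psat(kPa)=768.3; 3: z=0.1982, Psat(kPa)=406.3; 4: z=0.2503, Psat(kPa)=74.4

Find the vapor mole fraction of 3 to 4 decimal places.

Raoult's law: Kᵢ = Pᵢˢᵃᵗ/P = Pᵢˢᵃᵗ/266.6.
  K_1 = 882.4/266.6 = 3.309827, K_2 = 768.3/266.6 = 2.881845, K_3 = 406.3/266.6 = 1.524006, K_4 = 74.4/266.6 = 0.279070
Let ψ = V/F and solve Σ zᵢ(Kᵢ−1)/(1+ψ(Kᵢ−1)) = 0.
Check two-phase: ΣzᵢKᵢ = 2.0827 > 1 and Σzᵢ/Kᵢ = 1.2056 > 1, so g(0) = 1.0827 > 0 and g(1) = -0.2056 < 0.
Newton iteration, ψ⁰ = 0.5:
  ψ = 0.5000: g = 0.36389, g' = -0.9300 → ψ = 0.8913
  ψ = 0.8913: g = -0.03157, g' = -1.3376 → ψ = 0.8677
  ψ = 0.8677: g = -0.00097, g' = -1.2580 → ψ = 0.8669
Converged at ψ = 0.8669.
Compositions from xᵢ = zᵢ/(1+ψ(Kᵢ−1)), yᵢ = Kᵢxᵢ:
  1: x = 0.0945, y = 0.3129
  2: x = 0.1017, y = 0.2932
  3: x = 0.1363, y = 0.2077
  4: x = 0.6675, y = 0.1863

y_3 = 0.2077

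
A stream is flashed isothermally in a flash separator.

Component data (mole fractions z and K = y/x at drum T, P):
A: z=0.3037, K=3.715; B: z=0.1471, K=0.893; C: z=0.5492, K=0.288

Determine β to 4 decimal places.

β = 0.2494

Material balance + equilibrium reduce to Σ zᵢ(Kᵢ−1)/(1+β(Kᵢ−1)) = 0.
Feasibility: ΣzᵢKᵢ = 1.4178, Σzᵢ/Kᵢ = 2.1534 — both > 1, two phases present.
Iterate (Newton) starting at β = 0.5:
  β = 0.5000: g = -0.27407, g' = -1.0760 → β = 0.2453
  β = 0.2453: g = 0.00500, g' = -1.2171 → β = 0.2494
Converged at β = 0.2494.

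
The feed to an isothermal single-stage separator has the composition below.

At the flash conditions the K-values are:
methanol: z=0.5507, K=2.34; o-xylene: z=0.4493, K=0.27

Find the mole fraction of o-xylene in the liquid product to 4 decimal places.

x_o-xylene = 0.6473

Iterate (Newton) starting at β = 0.5:
  β = 0.5000: g = -0.07464, g' = -0.9484 → β = 0.4213
  β = 0.4213: g = -0.00200, g' = -0.9033 → β = 0.4191
Converged at β = 0.4191.
Compositions from xᵢ = zᵢ/(1+β(Kᵢ−1)), yᵢ = Kᵢxᵢ:
  methanol: x = 0.3527, y = 0.8252
  o-xylene: x = 0.6473, y = 0.1748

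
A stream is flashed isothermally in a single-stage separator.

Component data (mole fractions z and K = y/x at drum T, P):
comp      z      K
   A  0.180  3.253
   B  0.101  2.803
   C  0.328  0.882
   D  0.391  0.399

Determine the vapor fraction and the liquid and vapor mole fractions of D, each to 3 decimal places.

ψ = 0.351, x_D = 0.495, y_D = 0.198

Let ψ = V/F and solve Σ zᵢ(Kᵢ−1)/(1+ψ(Kᵢ−1)) = 0.
Feasibility: ΣzᵢKᵢ = 1.314, Σzᵢ/Kᵢ = 1.443 — both > 1, two phases present.
Iterate (Newton) starting at ψ = 0.5:
  ψ = 0.500: g = -0.0906, g' = -0.587 → ψ = 0.346
  ψ = 0.346: g = 0.0033, g' = -0.643 → ψ = 0.351
Converged at ψ = 0.351.
Compositions from xᵢ = zᵢ/(1+ψ(Kᵢ−1)), yᵢ = Kᵢxᵢ:
  A: x = 0.101, y = 0.327
  B: x = 0.062, y = 0.173
  C: x = 0.342, y = 0.302
  D: x = 0.495, y = 0.198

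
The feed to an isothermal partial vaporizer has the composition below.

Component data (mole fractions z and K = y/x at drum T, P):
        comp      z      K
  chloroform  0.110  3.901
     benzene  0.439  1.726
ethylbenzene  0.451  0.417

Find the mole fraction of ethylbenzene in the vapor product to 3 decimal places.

Material balance + equilibrium reduce to Σ zᵢ(Kᵢ−1)/(1+ψ(Kᵢ−1)) = 0.
g(0) = ΣzᵢKᵢ − 1 = 0.375 and g(1) = 1 − Σzᵢ/Kᵢ = -0.364, so a root lies in (0, 1).
Newton iteration, ψ⁰ = 0.5:
  ψ = 0.500: g = -0.0071, g' = -0.584 → ψ = 0.488
Converged at ψ = 0.488.
Compositions from xᵢ = zᵢ/(1+ψ(Kᵢ−1)), yᵢ = Kᵢxᵢ:
  chloroform: x = 0.046, y = 0.178
  benzene: x = 0.324, y = 0.560
  ethylbenzene: x = 0.630, y = 0.263

y_ethylbenzene = 0.263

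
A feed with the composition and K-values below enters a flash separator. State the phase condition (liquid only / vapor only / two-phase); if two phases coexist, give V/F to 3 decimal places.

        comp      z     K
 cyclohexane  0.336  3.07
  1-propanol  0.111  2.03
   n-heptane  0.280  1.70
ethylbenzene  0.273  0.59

vapor only

ΣzᵢKᵢ = 1.894; Σzᵢ/Kᵢ = 0.792.
Since Σzᵢ/Kᵢ < 1 the mixture is above its dew point — single vapor phase.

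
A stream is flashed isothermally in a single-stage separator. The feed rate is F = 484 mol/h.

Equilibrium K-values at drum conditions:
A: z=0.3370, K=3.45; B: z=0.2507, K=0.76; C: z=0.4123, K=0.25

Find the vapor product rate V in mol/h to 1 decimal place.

Material balance + equilibrium reduce to Σ zᵢ(Kᵢ−1)/(1+β(Kᵢ−1)) = 0.
Check two-phase: ΣzᵢKᵢ = 1.4563 > 1 and Σzᵢ/Kᵢ = 2.0767 > 1, so g(0) = 0.4563 > 0 and g(1) = -1.0767 < 0.
Newton–Raphson from β = 0.54:
  β = 0.5400: g = -0.23341, g' = -1.0490 → β = 0.3175
  β = 0.3175: g = -0.00660, g' = -1.0564 → β = 0.3113
Converged at β = 0.3113.
Then V = β·F = 0.3113·484 = 150.7 mol/h and L = F − V = 333.3 mol/h.

V = 150.7 mol/h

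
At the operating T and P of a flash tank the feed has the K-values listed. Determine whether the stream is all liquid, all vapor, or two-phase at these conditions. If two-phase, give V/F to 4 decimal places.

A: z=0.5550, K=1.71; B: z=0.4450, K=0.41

ΣzᵢKᵢ = 1.1315; Σzᵢ/Kᵢ = 1.4099.
Both exceed 1, so a two-phase solution exists.
Material balance + equilibrium reduce to Σ zᵢ(Kᵢ−1)/(1+ψ(Kᵢ−1)) = 0.
Iterate (Newton) starting at ψ = 0.5:
  ψ = 0.5000: g = -0.08160, g' = -0.4640 → ψ = 0.3242
  ψ = 0.3242: g = -0.00431, g' = -0.4217 → ψ = 0.3139
Converged at ψ = 0.3139.

two-phase, V/F = 0.3139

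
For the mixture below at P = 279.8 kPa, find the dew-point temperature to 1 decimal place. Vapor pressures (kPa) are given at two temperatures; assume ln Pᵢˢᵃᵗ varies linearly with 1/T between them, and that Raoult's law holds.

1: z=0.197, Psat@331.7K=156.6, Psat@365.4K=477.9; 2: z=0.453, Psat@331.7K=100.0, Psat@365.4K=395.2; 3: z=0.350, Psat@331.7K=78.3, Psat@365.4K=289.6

Dew-point temperature: Σzᵢ·P/Pᵢˢᵃᵗ(T) = 1. Interpolate ln Pᵢˢᵃᵗ = aᵢ + bᵢ/T.
  T = 331.7 K: ΣzᵢP/Pᵢˢᵃᵗ = 2.8702
  T = 365.4 K: ΣzᵢP/Pᵢˢᵃᵗ = 0.7742
  T = 348.5 K: ΣzᵢP/Pᵢˢᵃᵗ = 1.4458
  T = 356.9 K: ΣzᵢP/Pᵢˢᵃᵗ = 1.0519
  T = 361.1 K: ΣzᵢP/Pᵢˢᵃᵗ = 0.9024
  T = 359.0 K: ΣzᵢP/Pᵢˢᵃᵗ = 0.9739
Interpolating between 356.9 K and 359.0 K gives T ≈ 358.3 K.

T = 358.3 K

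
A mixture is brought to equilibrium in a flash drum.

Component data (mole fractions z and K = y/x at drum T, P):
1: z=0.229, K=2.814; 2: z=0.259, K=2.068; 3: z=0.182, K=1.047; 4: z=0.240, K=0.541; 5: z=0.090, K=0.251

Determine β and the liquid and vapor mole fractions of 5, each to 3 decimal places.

Rachford–Rice: g(β) = Σ zᵢ(Kᵢ−1)/(1+β(Kᵢ−1)) = 0.
Check two-phase: ΣzᵢKᵢ = 1.523 > 1 and Σzᵢ/Kᵢ = 1.183 > 1, so g(0) = 0.523 > 0 and g(1) = -0.183 < 0.
Newton iteration, β⁰ = 0.5:
  β = 0.500: g = 0.1558, g' = -0.547 → β = 0.785
  β = 0.785: g = -0.0055, g' = -0.637 → β = 0.776
Converged at β = 0.776.
Compositions from xᵢ = zᵢ/(1+β(Kᵢ−1)), yᵢ = Kᵢxᵢ:
  1: x = 0.095, y = 0.268
  2: x = 0.142, y = 0.293
  3: x = 0.176, y = 0.184
  4: x = 0.373, y = 0.202
  5: x = 0.215, y = 0.054

β = 0.776, x_5 = 0.215, y_5 = 0.054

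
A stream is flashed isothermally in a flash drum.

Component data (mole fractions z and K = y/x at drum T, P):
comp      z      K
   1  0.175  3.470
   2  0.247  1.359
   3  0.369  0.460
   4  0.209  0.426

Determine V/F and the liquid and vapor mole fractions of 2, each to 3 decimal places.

Material balance + equilibrium reduce to Σ zᵢ(Kᵢ−1)/(1+V/F(Kᵢ−1)) = 0.
Check two-phase: ΣzᵢKᵢ = 1.202 > 1 and Σzᵢ/Kᵢ = 1.525 > 1, so g(0) = 0.202 > 0 and g(1) = -0.525 < 0.
Newton–Raphson from V/F = 0.5:
  V/F = 0.500: g = -0.1726, g' = -0.574 → V/F = 0.199
  V/F = 0.199: g = 0.0137, g' = -0.730 → V/F = 0.218
Converged at V/F = 0.218.
Compositions from xᵢ = zᵢ/(1+V/F(Kᵢ−1)), yᵢ = Kᵢxᵢ:
  1: x = 0.114, y = 0.395
  2: x = 0.229, y = 0.311
  3: x = 0.418, y = 0.192
  4: x = 0.239, y = 0.102

V/F = 0.218, x_2 = 0.229, y_2 = 0.311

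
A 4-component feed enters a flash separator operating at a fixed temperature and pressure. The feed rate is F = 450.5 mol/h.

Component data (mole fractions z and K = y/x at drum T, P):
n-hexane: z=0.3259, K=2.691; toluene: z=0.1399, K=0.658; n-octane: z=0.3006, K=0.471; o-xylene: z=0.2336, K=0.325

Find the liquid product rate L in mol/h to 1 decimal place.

Material balance + equilibrium reduce to Σ zᵢ(Kᵢ−1)/(1+ψ(Kᵢ−1)) = 0.
Check two-phase: ΣzᵢKᵢ = 1.1866 > 1 and Σzᵢ/Kᵢ = 1.6907 > 1, so g(0) = 0.1866 > 0 and g(1) = -0.6907 < 0.
Newton iteration, ψ⁰ = 0.67:
  ψ = 0.6700: g = -0.33789, g' = -0.7890 → ψ = 0.2417
  ψ = 0.2417: g = -0.03172, g' = -0.7516 → ψ = 0.1995
  ψ = 0.1995: g = 0.00072, g' = -0.7872 → ψ = 0.2004
Converged at ψ = 0.2004.
Then V = ψ·F = 0.2004·450.5 = 90.3 mol/h and L = F − V = 360.2 mol/h.

L = 360.2 mol/h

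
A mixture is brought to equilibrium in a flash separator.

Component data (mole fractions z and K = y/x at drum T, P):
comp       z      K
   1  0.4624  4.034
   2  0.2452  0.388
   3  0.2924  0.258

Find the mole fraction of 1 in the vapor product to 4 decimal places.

Let ψ = V/F and solve Σ zᵢ(Kᵢ−1)/(1+ψ(Kᵢ−1)) = 0.
g(0) = ΣzᵢKᵢ − 1 = 1.0359 and g(1) = 1 − Σzᵢ/Kᵢ = -0.8799, so a root lies in (0, 1).
Newton iteration, ψ⁰ = 0.7:
  ψ = 0.7000: g = -0.26486, g' = -1.4143 → ψ = 0.5127
  ψ = 0.5127: g = -0.01991, g' = -1.2661 → ψ = 0.4970
Converged at ψ = 0.4970.
Compositions from xᵢ = zᵢ/(1+ψ(Kᵢ−1)), yᵢ = Kᵢxᵢ:
  1: x = 0.1844, y = 0.7438
  2: x = 0.3524, y = 0.1367
  3: x = 0.4632, y = 0.1195

y_1 = 0.7438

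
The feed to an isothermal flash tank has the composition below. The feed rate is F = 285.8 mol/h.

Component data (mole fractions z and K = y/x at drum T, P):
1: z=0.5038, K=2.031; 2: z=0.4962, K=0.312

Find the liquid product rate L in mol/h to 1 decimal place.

Iterate (Newton) starting at β = 0.58:
  β = 0.5800: g = -0.24302, g' = -0.8601 → β = 0.2974
  β = 0.2974: g = -0.03170, g' = -0.6849 → β = 0.2512
  β = 0.2512: g = -0.00011, g' = -0.6811 → β = 0.2510
Converged at β = 0.2510.
Then V = β·F = 0.2510·285.8 = 71.7 mol/h and L = F − V = 214.1 mol/h.

L = 214.1 mol/h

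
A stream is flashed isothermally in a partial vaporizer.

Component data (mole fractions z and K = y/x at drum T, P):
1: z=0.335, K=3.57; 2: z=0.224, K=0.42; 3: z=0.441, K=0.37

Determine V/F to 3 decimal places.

Rachford–Rice: g(V/F) = Σ zᵢ(Kᵢ−1)/(1+V/F(Kᵢ−1)) = 0.
Feasibility: ΣzᵢKᵢ = 1.453, Σzᵢ/Kᵢ = 1.819 — both > 1, two phases present.
Iterate (Newton) starting at V/F = 0.5:
  V/F = 0.500: g = -0.2118, g' = -0.946 → V/F = 0.276
  V/F = 0.276: g = 0.0125, g' = -1.120 → V/F = 0.287
Converged at V/F = 0.287.

V/F = 0.287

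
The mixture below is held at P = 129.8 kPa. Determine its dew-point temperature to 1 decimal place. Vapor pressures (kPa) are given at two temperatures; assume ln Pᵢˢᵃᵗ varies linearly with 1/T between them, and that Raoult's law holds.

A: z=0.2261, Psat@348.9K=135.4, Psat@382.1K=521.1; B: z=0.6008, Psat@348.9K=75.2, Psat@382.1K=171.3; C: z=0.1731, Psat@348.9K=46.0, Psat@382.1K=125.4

T = 368.0 K

Dew-point temperature: Σzᵢ·P/Pᵢˢᵃᵗ(T) = 1. Interpolate ln Pᵢˢᵃᵗ = aᵢ + bᵢ/T.
  T = 348.9 K: ΣzᵢP/Pᵢˢᵃᵗ = 1.7422
  T = 382.1 K: ΣzᵢP/Pᵢˢᵃᵗ = 0.6907
  T = 365.5 K: ΣzᵢP/Pᵢˢᵃᵗ = 1.0707
  T = 373.8 K: ΣzᵢP/Pᵢˢᵃᵗ = 0.8552
  T = 369.6 K: ΣzᵢP/Pᵢˢᵃᵗ = 0.9568
  T = 367.6 K: ΣzᵢP/Pᵢˢᵃᵗ = 1.0104
Interpolating between 367.6 K and 369.6 K gives T ≈ 368.0 K.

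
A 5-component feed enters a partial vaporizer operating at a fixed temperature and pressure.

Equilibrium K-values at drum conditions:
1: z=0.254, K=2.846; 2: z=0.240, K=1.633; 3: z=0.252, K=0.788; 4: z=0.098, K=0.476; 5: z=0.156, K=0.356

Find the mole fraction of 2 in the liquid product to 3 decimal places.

x_2 = 0.169

Newton iteration, ψ⁰ = 0.55:
  ψ = 0.550: g = 0.0572, g' = -0.489 → ψ = 0.667
  ψ = 0.667: g = -0.0003, g' = -0.499 → ψ = 0.666
Converged at ψ = 0.666.
Compositions from xᵢ = zᵢ/(1+ψ(Kᵢ−1)), yᵢ = Kᵢxᵢ:
  1: x = 0.114, y = 0.324
  2: x = 0.169, y = 0.276
  3: x = 0.293, y = 0.231
  4: x = 0.151, y = 0.072
  5: x = 0.273, y = 0.097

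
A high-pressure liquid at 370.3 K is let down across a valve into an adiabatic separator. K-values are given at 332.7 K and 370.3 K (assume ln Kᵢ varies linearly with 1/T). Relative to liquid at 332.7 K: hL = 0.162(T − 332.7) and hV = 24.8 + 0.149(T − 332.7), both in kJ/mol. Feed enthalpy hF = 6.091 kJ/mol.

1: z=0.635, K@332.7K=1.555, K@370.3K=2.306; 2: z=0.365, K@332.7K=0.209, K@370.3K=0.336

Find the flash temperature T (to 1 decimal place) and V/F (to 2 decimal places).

T = 336.2 K, V/F = 0.22

Adiabatic flash: solve Rachford–Rice at each trial T, then check hF = ψ·hV(T) + (1−ψ)·hL(T).
  T = 332.7 K: K = (1.555, 0.209), RR gives ψ = 0.145, H_out = 3.599 kJ/mol
  T = 370.3 K: K = (2.306, 0.336), RR gives ψ = 0.677, H_out = 22.546 kJ/mol
  T = 351.5 K: K = (1.914, 0.268), RR gives ψ = 0.468, H_out = 14.549 kJ/mol
  T = 342.1 K: K = (1.730, 0.238), RR gives ψ = 0.333, H_out = 9.739 kJ/mol
  T = 337.4 K: K = (1.641, 0.223), RR gives ψ = 0.248, H_out = 6.902 kJ/mol
  T = 335.0 K: K = (1.597, 0.216), RR gives ψ = 0.198, H_out = 5.286 kJ/mol
Linear interpolation between T = 335.0 (H_out = 5.286) and T = 337.4 (H_out = 6.902) on hF = 6.091 gives T ≈ 336.2 K, at which ψ = 0.22.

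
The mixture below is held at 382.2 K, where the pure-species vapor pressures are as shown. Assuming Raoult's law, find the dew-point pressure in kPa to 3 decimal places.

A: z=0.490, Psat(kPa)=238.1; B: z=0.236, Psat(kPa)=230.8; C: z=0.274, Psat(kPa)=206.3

At the dew point ψ → 1, so Σzᵢ/Kᵢ = 1 with Kᵢ = Pᵢˢᵃᵗ/P ⇒ 1/P = Σzᵢ/Pᵢˢᵃᵗ.
1/P = 0.490/238.1 + 0.236/230.8 + 0.274/206.3 = 0.004409 ⇒ P = 226.827 kPa

Pdew = 226.827 kPa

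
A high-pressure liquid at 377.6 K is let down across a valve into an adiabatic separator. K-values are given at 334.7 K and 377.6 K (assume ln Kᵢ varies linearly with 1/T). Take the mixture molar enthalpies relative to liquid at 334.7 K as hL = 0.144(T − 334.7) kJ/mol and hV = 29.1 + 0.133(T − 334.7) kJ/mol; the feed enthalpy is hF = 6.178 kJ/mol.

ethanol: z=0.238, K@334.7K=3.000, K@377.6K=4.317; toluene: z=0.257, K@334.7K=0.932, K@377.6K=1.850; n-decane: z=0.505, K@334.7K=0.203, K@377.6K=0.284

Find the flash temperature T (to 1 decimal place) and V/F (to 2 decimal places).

T = 346.4 K, V/F = 0.15

Adiabatic flash: solve Rachford–Rice at each trial T, then check hF = ψ·hV(T) + (1−ψ)·hL(T).
  T = 334.7 K: K = (3.000, 0.932, 0.203), RR gives ψ = 0.046, H_out = 1.353 kJ/mol
  T = 377.6 K: K = (4.317, 1.850, 0.284), RR gives ψ = 0.396, H_out = 17.514 kJ/mol
  T = 356.1 K: K = (3.637, 1.339, 0.242), RR gives ψ = 0.238, H_out = 9.940 kJ/mol
  T = 345.4 K: K = (3.313, 1.124, 0.222), RR gives ψ = 0.146, H_out = 5.766 kJ/mol
  T = 350.8 K: K = (3.475, 1.229, 0.232), RR gives ψ = 0.193, H_out = 7.904 kJ/mol
  T = 348.1 K: K = (3.394, 1.176, 0.227), RR gives ψ = 0.170, H_out = 6.843 kJ/mol
  T = 346.8 K: K = (3.355, 1.150, 0.225), RR gives ψ = 0.158, H_out = 6.326 kJ/mol
Linear interpolation between T = 345.4 (H_out = 5.766) and T = 346.8 (H_out = 6.326) on hF = 6.178 gives T ≈ 346.4 K, at which ψ = 0.15.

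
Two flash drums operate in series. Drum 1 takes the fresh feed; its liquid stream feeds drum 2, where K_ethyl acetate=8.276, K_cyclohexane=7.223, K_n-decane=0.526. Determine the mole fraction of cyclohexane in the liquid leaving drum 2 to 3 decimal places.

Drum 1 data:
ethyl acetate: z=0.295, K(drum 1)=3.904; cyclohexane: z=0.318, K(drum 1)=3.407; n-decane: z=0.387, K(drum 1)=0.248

Drum 1:
Material balance + equilibrium reduce to Σ zᵢ(Kᵢ−1)/(1+ψ₁(Kᵢ−1)) = 0.
Check two-phase: ΣzᵢKᵢ = 2.331 > 1 and Σzᵢ/Kᵢ = 1.729 > 1, so g(0) = 1.331 > 0 and g(1) = -0.729 < 0.
Newton iteration, ψ₁⁰ = 0.51:
  ψ₁ = 0.510: g = 0.2168, g' = -1.351 → ψ₁ = 0.670
  ψ₁ = 0.670: g = -0.0034, g' = -1.446 → ψ₁ = 0.668
Converged at ψ₁ = 0.668.
Drum-1 compositions:
  ethyl acetate: x = 0.100, y = 0.392
  cyclohexane: x = 0.122, y = 0.415
  n-decane: x = 0.778, y = 0.193
Drum-2 feed = drum-1 liquid: z₂ = (0.1003, 0.1219, 0.7777).
Drum 2:
Let ψ₂ = V/F and solve Σ zᵢ(Kᵢ−1)/(1+ψ₂(Kᵢ−1)) = 0.
Check two-phase: ΣzᵢKᵢ = 2.120 > 1 and Σzᵢ/Kᵢ = 1.508 > 1, so g(0) = 1.120 > 0 and g(1) = -0.508 < 0.
Iterate (Newton) starting at ψ₂ = 0.5:
  ψ₂ = 0.500: g = -0.1412, g' = -0.826 → ψ₂ = 0.329
  ψ₂ = 0.329: g = 0.0272, g' = -1.214 → ψ₂ = 0.352
Converged at ψ₂ = 0.352.
  ethyl acetate: x = 0.028, y = 0.233
  cyclohexane: x = 0.038, y = 0.276
  n-decane: x = 0.934, y = 0.491

x_cyclohexane (drum 2) = 0.038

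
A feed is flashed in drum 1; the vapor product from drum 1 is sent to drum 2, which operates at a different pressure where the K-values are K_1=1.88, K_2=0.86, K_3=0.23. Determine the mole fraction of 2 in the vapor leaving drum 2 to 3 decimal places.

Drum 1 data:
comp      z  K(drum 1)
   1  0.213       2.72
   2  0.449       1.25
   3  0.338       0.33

Drum 1:
Iterate (Newton) starting at ψ₁ = 0.5:
  ψ₁ = 0.500: g = -0.0438, g' = -0.547 → ψ₁ = 0.420
  ψ₁ = 0.420: g = -0.0009, g' = -0.529 → ψ₁ = 0.418
Converged at ψ₁ = 0.418.
Drum-1 compositions:
  1: x = 0.124, y = 0.337
  2: x = 0.406, y = 0.508
  3: x = 0.470, y = 0.155
Drum-2 feed = drum-1 vapor: z₂ = (0.3369, 0.5081, 0.1550).
Drum 2:
Rachford–Rice: g(ψ₂) = Σ zᵢ(Kᵢ−1)/(1+ψ₂(Kᵢ−1)) = 0.
Check two-phase: ΣzᵢKᵢ = 1.106 > 1 and Σzᵢ/Kᵢ = 1.444 > 1, so g(0) = 0.106 > 0 and g(1) = -0.444 < 0.
Iterate (Newton) starting at ψ₂ = 0.5:
  ψ₂ = 0.500: g = -0.0646, g' = -0.380 → ψ₂ = 0.330
  ψ₂ = 0.330: g = -0.0048, g' = -0.333 → ψ₂ = 0.316
  ψ₂ = 0.316: g = -0.0000, g' = -0.331 → ψ₂ = 0.315
Converged at ψ₂ = 0.315.
  1: x = 0.264, y = 0.496
  2: x = 0.532, y = 0.457
  3: x = 0.205, y = 0.047

y_2 (drum 2) = 0.457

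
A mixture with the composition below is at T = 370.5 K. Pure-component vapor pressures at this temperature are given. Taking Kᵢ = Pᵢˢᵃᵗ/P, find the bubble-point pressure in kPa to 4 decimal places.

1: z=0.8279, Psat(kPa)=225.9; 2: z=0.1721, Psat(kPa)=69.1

Pbub = 198.9147 kPa

At the bubble point ψ → 0, so ΣzᵢKᵢ = 1 with Kᵢ = Pᵢˢᵃᵗ/P ⇒ P = ΣzᵢPᵢˢᵃᵗ.
P = 0.8279·225.9 + 0.1721·69.1 = 198.9147 kPa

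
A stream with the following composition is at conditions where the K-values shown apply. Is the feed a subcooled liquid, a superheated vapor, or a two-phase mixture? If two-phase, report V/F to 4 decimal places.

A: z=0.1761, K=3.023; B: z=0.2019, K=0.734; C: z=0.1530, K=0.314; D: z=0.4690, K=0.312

ΣzᵢKᵢ = 0.8749; Σzᵢ/Kᵢ = 2.3238.
Since ΣzᵢKᵢ < 1 the mixture is below its bubble point — single liquid phase.

subcooled liquid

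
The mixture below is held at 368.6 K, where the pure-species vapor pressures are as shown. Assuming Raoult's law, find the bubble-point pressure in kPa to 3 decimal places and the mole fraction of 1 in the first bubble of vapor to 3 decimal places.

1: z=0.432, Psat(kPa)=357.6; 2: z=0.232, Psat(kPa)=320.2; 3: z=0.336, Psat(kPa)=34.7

Pbub = 240.429 kPa, y_1 = 0.643

At the bubble point ψ → 0, so ΣzᵢKᵢ = 1 with Kᵢ = Pᵢˢᵃᵗ/P ⇒ P = ΣzᵢPᵢˢᵃᵗ.
P = 0.432·357.6 + 0.232·320.2 + 0.336·34.7 = 240.429 kPa
yᵢ = zᵢPᵢˢᵃᵗ/P ⇒ y_1 = 0.432·357.6/240.429 = 0.643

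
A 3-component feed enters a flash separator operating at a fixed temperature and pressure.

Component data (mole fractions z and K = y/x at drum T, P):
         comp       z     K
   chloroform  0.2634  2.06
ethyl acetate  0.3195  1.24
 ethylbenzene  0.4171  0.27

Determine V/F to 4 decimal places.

V/F = 0.0978

Rachford–Rice: g(V/F) = Σ zᵢ(Kᵢ−1)/(1+V/F(Kᵢ−1)) = 0.
Check two-phase: ΣzᵢKᵢ = 1.0514 > 1 and Σzᵢ/Kᵢ = 1.9303 > 1, so g(0) = 0.0514 > 0 and g(1) = -0.9303 < 0.
Newton iteration, V/F⁰ = 0.44:
  V/F = 0.4400: g = -0.18880, g' = -0.6351 → V/F = 0.1427
  V/F = 0.1427: g = -0.02323, g' = -0.5175 → V/F = 0.0978
Converged at V/F = 0.0978.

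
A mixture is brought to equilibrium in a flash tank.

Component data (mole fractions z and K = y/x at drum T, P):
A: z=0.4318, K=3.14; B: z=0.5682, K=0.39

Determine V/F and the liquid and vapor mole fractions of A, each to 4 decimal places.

V/F = 0.4424, x_A = 0.2218, y_A = 0.6965

Rachford–Rice: g(V/F) = Σ zᵢ(Kᵢ−1)/(1+V/F(Kᵢ−1)) = 0.
Feasibility: ΣzᵢKᵢ = 1.5775, Σzᵢ/Kᵢ = 1.5944 — both > 1, two phases present.
Binary case is linear: z₁(K₁−1)(1+V/F(K₂−1)) + z₂(K₂−1)(1+V/F(K₁−1)) = 0
⇒ V/F = [z₁(K₁−1)+z₂(K₂−1)] / [−(K₁−1)(K₂−1)] = 0.57745/1.30540 = 0.4424
Compositions from xᵢ = zᵢ/(1+V/F(Kᵢ−1)), yᵢ = Kᵢxᵢ:
  A: x = 0.2218, y = 0.6965
  B: x = 0.7782, y = 0.3035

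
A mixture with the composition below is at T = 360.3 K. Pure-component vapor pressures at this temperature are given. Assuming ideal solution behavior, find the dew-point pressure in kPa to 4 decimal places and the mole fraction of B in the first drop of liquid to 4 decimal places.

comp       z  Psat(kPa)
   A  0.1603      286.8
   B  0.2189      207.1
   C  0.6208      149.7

Pdew = 173.5248 kPa, x_B = 0.1834

At the dew point ψ → 1, so Σzᵢ/Kᵢ = 1 with Kᵢ = Pᵢˢᵃᵗ/P ⇒ 1/P = Σzᵢ/Pᵢˢᵃᵗ.
1/P = 0.1603/286.8 + 0.2189/207.1 + 0.6208/149.7 = 0.0057629 ⇒ P = 173.5248 kPa
xᵢ = zᵢP/Pᵢˢᵃᵗ ⇒ x_B = 0.2189·173.5248/207.1 = 0.1834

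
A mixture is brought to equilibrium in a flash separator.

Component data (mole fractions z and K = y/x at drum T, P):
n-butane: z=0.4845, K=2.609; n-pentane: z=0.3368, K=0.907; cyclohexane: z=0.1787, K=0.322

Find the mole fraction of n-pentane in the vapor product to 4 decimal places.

Newton iteration, V/F⁰ = 0.5:
  V/F = 0.5000: g = 0.21586, g' = -0.5764 → V/F = 0.8745
  V/F = 0.8745: g = -0.00785, g' = -0.7156 → V/F = 0.8635
  V/F = 0.8635: g = -0.00008, g' = -0.7012 → V/F = 0.8634
Converged at V/F = 0.8634.
Compositions from xᵢ = zᵢ/(1+V/F(Kᵢ−1)), yᵢ = Kᵢxᵢ:
  n-butane: x = 0.2028, y = 0.5291
  n-pentane: x = 0.3662, y = 0.3321
  cyclohexane: x = 0.4310, y = 0.1388

y_n-pentane = 0.3321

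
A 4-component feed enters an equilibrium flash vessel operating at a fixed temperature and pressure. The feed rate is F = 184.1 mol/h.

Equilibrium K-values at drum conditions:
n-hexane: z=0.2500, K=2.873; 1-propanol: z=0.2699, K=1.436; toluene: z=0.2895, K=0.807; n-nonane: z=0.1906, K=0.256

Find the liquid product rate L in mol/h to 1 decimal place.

Material balance + equilibrium reduce to Σ zᵢ(Kᵢ−1)/(1+ψ(Kᵢ−1)) = 0.
Check two-phase: ΣzᵢKᵢ = 1.3882 > 1 and Σzᵢ/Kᵢ = 1.3782 > 1, so g(0) = 0.3882 > 0 and g(1) = -0.3782 < 0.
Newton iteration, ψ⁰ = 0.54:
  ψ = 0.5400: g = 0.02863, g' = -0.5586 → ψ = 0.5913
  ψ = 0.5913: g = -0.00050, g' = -0.5799 → ψ = 0.5904
Converged at ψ = 0.5904.
Then V = ψ·F = 0.5904·184.1 = 108.7 mol/h and L = F − V = 75.4 mol/h.

L = 75.4 mol/h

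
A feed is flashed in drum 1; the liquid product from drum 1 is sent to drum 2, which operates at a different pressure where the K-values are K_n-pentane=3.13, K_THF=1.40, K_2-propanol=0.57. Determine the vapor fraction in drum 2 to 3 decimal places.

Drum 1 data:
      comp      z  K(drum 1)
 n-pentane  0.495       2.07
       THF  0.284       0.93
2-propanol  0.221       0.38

Drum 1:
Let ψ₁ = V/F and solve Σ zᵢ(Kᵢ−1)/(1+ψ₁(Kᵢ−1)) = 0.
g(0) = ΣzᵢKᵢ − 1 = 0.373 and g(1) = 1 − Σzᵢ/Kᵢ = -0.126, so a root lies in (0, 1).
Newton–Raphson from ψ₁ = 0.42:
  ψ₁ = 0.420: g = 0.1597, g' = -0.427 → ψ₁ = 0.794
  ψ₁ = 0.794: g = -0.0047, g' = -0.497 → ψ₁ = 0.785
Converged at ψ₁ = 0.785.
Drum-1 compositions:
  n-pentane: x = 0.269, y = 0.557
  THF: x = 0.301, y = 0.279
  2-propanol: x = 0.430, y = 0.164
Drum-2 feed = drum-1 liquid: z₂ = (0.2691, 0.3005, 0.4304).
Drum 2:
Rachford–Rice: g(ψ₂) = Σ zᵢ(Kᵢ−1)/(1+ψ₂(Kᵢ−1)) = 0.
g(0) = ΣzᵢKᵢ − 1 = 0.508 and g(1) = 1 − Σzᵢ/Kᵢ = -0.056, so a root lies in (0, 1).
Newton iteration, ψ₂⁰ = 0.63:
  ψ₂ = 0.630: g = 0.0869, g' = -0.403 → ψ₂ = 0.846
  ψ₂ = 0.846: g = 0.0036, g' = -0.379 → ψ₂ = 0.855
Converged at ψ₂ = 0.855.
  n-pentane: x = 0.095, y = 0.299
  THF: x = 0.224, y = 0.313
  2-propanol: x = 0.681, y = 0.388

V/F (drum 2) = 0.855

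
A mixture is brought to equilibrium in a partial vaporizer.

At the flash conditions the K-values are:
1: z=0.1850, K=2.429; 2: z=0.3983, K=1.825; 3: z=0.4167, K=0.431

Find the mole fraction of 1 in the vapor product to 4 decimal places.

Newton iteration, ψ⁰ = 0.5:
  ψ = 0.5000: g = 0.05545, g' = -0.5279 → ψ = 0.6050
  ψ = 0.6050: g = -0.00061, g' = -0.5430 → ψ = 0.6039
Converged at ψ = 0.6039.
Compositions from xᵢ = zᵢ/(1+ψ(Kᵢ−1)), yᵢ = Kᵢxᵢ:
  1: x = 0.0993, y = 0.2412
  2: x = 0.2658, y = 0.4852
  3: x = 0.6348, y = 0.2736

y_1 = 0.2412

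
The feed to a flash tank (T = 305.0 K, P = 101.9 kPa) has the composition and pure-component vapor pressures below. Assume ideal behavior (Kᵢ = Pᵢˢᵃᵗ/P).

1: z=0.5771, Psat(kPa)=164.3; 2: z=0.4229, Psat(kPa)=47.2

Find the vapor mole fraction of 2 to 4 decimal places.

Raoult's law: Kᵢ = Pᵢˢᵃᵗ/P = Pᵢˢᵃᵗ/101.9.
  K_1 = 164.3/101.9 = 1.612365, K_2 = 47.2/101.9 = 0.463199
Rachford–Rice: g(β) = Σ zᵢ(Kᵢ−1)/(1+β(Kᵢ−1)) = 0.
Check two-phase: ΣzᵢKᵢ = 1.1264 > 1 and Σzᵢ/Kᵢ = 1.2709 > 1, so g(0) = 0.1264 > 0 and g(1) = -0.2709 < 0.
Binary case is linear: z₁(K₁−1)(1+β(K₂−1)) + z₂(K₂−1)(1+β(K₁−1)) = 0
⇒ β = [z₁(K₁−1)+z₂(K₂−1)] / [−(K₁−1)(K₂−1)] = 0.12638/0.32872 = 0.3845
Compositions from xᵢ = zᵢ/(1+β(Kᵢ−1)), yᵢ = Kᵢxᵢ:
  1: x = 0.4671, y = 0.7532
  2: x = 0.5329, y = 0.2468

y_2 = 0.2468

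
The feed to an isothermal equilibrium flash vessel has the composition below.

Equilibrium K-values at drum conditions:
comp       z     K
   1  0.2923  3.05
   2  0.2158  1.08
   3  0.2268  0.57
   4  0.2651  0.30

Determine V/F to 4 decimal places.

Rachford–Rice: g(V/F) = Σ zᵢ(Kᵢ−1)/(1+V/F(Kᵢ−1)) = 0.
Feasibility: ΣzᵢKᵢ = 1.3334, Σzᵢ/Kᵢ = 1.5772 — both > 1, two phases present.
Newton–Raphson from V/F = 0.58:
  V/F = 0.5800: g = -0.15210, g' = -0.7002 → V/F = 0.3628
  V/F = 0.3628: g = -0.00386, g' = -0.6976 → V/F = 0.3572
  V/F = 0.3572: g = 0.00001, g' = -0.7001 → V/F = 0.3573
Converged at V/F = 0.3573.

V/F = 0.3573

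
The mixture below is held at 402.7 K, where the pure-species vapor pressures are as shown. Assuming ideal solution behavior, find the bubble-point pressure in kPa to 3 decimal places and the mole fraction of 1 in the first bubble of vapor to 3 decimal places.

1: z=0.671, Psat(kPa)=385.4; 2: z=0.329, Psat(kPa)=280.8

Pbub = 350.987 kPa, y_1 = 0.737

At the bubble point ψ → 0, so ΣzᵢKᵢ = 1 with Kᵢ = Pᵢˢᵃᵗ/P ⇒ P = ΣzᵢPᵢˢᵃᵗ.
P = 0.671·385.4 + 0.329·280.8 = 350.987 kPa
yᵢ = zᵢPᵢˢᵃᵗ/P ⇒ y_1 = 0.671·385.4/350.987 = 0.737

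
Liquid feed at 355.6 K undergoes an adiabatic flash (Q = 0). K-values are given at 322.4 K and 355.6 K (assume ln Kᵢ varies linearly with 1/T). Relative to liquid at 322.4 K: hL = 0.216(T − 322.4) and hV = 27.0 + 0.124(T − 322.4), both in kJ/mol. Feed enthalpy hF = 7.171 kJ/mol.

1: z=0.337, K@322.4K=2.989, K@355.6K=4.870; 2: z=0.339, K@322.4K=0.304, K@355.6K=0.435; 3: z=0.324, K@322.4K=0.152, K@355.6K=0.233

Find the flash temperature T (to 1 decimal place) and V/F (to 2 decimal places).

T = 332.6 K, V/F = 0.19

Adiabatic flash: solve Rachford–Rice at each trial T, then check hF = ψ·hV(T) + (1−ψ)·hL(T).
  T = 322.4 K: K = (2.989, 0.304, 0.152), RR gives ψ = 0.104, H_out = 2.803 kJ/mol
  T = 355.6 K: K = (4.870, 0.435, 0.233), RR gives ψ = 0.333, H_out = 15.148 kJ/mol
  T = 339.0 K: K = (3.861, 0.367, 0.190), RR gives ψ = 0.235, H_out = 9.578 kJ/mol
  T = 330.7 K: K = (3.408, 0.335, 0.170), RR gives ψ = 0.176, H_out = 6.407 kJ/mol
  T = 334.9 K: K = (3.633, 0.351, 0.180), RR gives ψ = 0.207, H_out = 8.055 kJ/mol
  T = 332.8 K: K = (3.520, 0.343, 0.175), RR gives ψ = 0.192, H_out = 7.244 kJ/mol
Linear interpolation between T = 330.7 (H_out = 6.407) and T = 332.8 (H_out = 7.244) on hF = 7.171 gives T ≈ 332.6 K, at which ψ = 0.19.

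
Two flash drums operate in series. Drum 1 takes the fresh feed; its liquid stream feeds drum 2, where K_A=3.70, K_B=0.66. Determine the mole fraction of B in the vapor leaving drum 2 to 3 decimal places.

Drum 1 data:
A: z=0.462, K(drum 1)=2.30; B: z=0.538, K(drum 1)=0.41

y_B (drum 2) = 0.586

Drum 1:
Material balance + equilibrium reduce to Σ zᵢ(Kᵢ−1)/(1+ψ₁(Kᵢ−1)) = 0.
Feasibility: ΣzᵢKᵢ = 1.283, Σzᵢ/Kᵢ = 1.513 — both > 1, two phases present.
Newton iteration, ψ₁⁰ = 0.32:
  ψ₁ = 0.320: g = 0.0329, g' = -0.674 → ψ₁ = 0.369
Converged at ψ₁ = 0.369.
Drum-1 compositions:
  A: x = 0.312, y = 0.718
  B: x = 0.688, y = 0.282
Drum-2 feed = drum-1 liquid: z₂ = (0.3122, 0.6878).
Drum 2:
Binary case is linear: z₁(K₁−1)(1+ψ₂(K₂−1)) + z₂(K₂−1)(1+ψ₂(K₁−1)) = 0
⇒ ψ₂ = [z₁(K₁−1)+z₂(K₂−1)] / [−(K₁−1)(K₂−1)] = 0.6090/0.9180 = 0.663
  A: x = 0.112, y = 0.414
  B: x = 0.888, y = 0.586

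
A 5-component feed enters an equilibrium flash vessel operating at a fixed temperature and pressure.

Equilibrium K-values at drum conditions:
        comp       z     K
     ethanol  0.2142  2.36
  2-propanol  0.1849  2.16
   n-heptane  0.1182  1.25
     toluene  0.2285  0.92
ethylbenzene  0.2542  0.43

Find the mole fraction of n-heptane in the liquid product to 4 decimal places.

x_n-heptane = 0.0990

Newton iteration, β⁰ = 0.5:
  β = 0.5000: g = 0.11373, g' = -0.4090 → β = 0.7780
  β = 0.7780: g = -0.00084, g' = -0.4358 → β = 0.7761
Converged at β = 0.7761.
Compositions from xᵢ = zᵢ/(1+β(Kᵢ−1)), yᵢ = Kᵢxᵢ:
  ethanol: x = 0.1042, y = 0.2459
  2-propanol: x = 0.0973, y = 0.2102
  n-heptane: x = 0.0990, y = 0.1237
  toluene: x = 0.2436, y = 0.2241
  ethylbenzene: x = 0.4559, y = 0.1960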